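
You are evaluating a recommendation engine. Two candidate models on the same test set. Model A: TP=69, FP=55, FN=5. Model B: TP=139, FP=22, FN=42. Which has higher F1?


Model A: P=69/124=0.5565, R=69/74=0.9324, F1=2PR/(P+R)=2TP/(2TP+FP+FN)=138/198=0.697
Model B: P=139/161=0.8634, R=139/181=0.768, F1=2PR/(P+R)=2TP/(2TP+FP+FN)=278/342=0.8129
0.697 < 0.8129 → Model B

Model B


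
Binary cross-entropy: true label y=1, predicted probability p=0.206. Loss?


BCE = -[y·ln(p) + (1-y)·ln(1-p)]
= -1·ln(0.206) - 0
= -ln(0.206) = 1.5799

1.5799


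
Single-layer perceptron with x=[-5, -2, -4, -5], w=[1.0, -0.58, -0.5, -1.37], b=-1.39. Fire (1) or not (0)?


z = (-5)·(1.0) + (-2)·(-0.58) + (-4)·(-0.5) + (-5)·(-1.37) - 1.39
  = 3.62
step(z) = 1 (z≥0)

1


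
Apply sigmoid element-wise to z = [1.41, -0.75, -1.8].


σ(1.41) = 1/(1+e^-1.41) = 0.8038
σ(-0.75) = 1/(1+e^0.75) = 0.3208
σ(-1.8) = 1/(1+e^1.8) = 0.1419
result = [0.8038, 0.3208, 0.1419]

[0.8038, 0.3208, 0.1419]


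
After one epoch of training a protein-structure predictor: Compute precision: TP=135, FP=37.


Precision = TP/(TP+FP)
= 135/(135+37)
= 135/172 = 78.49%

78.49%


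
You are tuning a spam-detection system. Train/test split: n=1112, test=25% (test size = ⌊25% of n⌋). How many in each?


Test = ⌊1112·25/100⌋ = 278
Train = 1112 - 278 = 834

Train: 834, Test: 278


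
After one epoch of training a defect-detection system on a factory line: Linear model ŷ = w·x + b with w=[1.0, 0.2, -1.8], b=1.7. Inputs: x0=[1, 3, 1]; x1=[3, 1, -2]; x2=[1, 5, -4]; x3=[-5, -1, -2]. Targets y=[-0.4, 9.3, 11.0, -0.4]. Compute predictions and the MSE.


ŷ0 = (1.0)·(1) + (0.2)·(3) + (-1.8)·(1) + 1.7 = 1.5
ŷ1 = (1.0)·(3) + (0.2)·(1) + (-1.8)·(-2) + 1.7 = 8.5
ŷ2 = (1.0)·(1) + (0.2)·(5) + (-1.8)·(-4) + 1.7 = 10.9
ŷ3 = (1.0)·(-5) + (0.2)·(-1) + (-1.8)·(-2) + 1.7 = 0.1
errors² = [3.61, 0.64, 0.01, 0.25]
MSE = 4.5100/4 = 1.1275

1.1275


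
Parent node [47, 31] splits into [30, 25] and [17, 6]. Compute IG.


Parent = [47, 31], H_parent = 0.9694
H_left = 0.994 (n=55), H_right = 0.8281 (n=23)
H_children = (55/78)·0.994 + (23/78)·0.8281 = 0.9451
IG = 0.9694 - 0.9451 = 0.0243

0.0243


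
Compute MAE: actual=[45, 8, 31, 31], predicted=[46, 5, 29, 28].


Absolute errors: |45-46|=1, |8-5|=3, |31-29|=2, |31-28|=3
Sum = 9
MAE = 9/4 = 9/4

9/4


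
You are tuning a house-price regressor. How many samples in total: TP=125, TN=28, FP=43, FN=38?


Total = TP + TN + FP + FN
= 125 + 28 + 43 + 38
= 234
(Predicted positive: 168, predicted negative: 66)

234


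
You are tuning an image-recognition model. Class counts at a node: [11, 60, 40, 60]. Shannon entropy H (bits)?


Probabilities: [11/171, 60/171, 40/171, 60/171] ≈ [0.0643, 0.3509, 0.2339, 0.3509]
H = -((11/171)·log₂(11/171) + (60/171)·log₂(60/171) + (40/171)·log₂(40/171) + (60/171)·log₂(60/171))
  = 1.8052 bits

1.8052 bits


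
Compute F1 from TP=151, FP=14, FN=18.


Precision = 151/165 = 0.9152
Recall = 151/169 = 0.8935
F1 = 2·P·R/(P+R) = 2·TP/(2·TP+FP+FN) = 302/(302+14+18) = 302/334 = 0.9042

0.9042


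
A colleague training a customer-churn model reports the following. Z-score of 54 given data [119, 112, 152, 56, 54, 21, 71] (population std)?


μ = 83.5714, σ = 42.1794
z = (54 - 83.5714)/42.1794 = -0.7011

-0.7011


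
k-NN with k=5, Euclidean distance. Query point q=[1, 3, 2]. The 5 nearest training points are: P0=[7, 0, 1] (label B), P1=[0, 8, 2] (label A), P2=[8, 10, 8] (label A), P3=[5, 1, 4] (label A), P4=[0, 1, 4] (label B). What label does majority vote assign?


d(q,P0) = 6.7823  (label B)
d(q,P1) = 5.099  (label A)
d(q,P2) = 11.5758  (label A)
d(q,P3) = 4.899  (label A)
d(q,P4) = 3.0  (label B)
Votes: A=3, B=2
Majority → A

A


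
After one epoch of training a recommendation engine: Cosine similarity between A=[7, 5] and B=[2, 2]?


A·B = 7·2 + 5·2 = 24
‖A‖ = √74 = 8.6023, ‖B‖ = √8 = 2.8284
cos = 24/(√74·√8) = 24/√592 = 0.9864

0.9864


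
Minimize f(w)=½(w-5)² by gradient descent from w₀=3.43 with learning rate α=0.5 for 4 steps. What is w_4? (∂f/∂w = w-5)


step 1: grad = 3.43-5 = -1.57; w = 3.43 - 0.5·(-1.57) = 4.215
step 2: grad = 4.215-5 = -0.785; w = 4.215 - 0.5·(-0.785) = 4.6075
step 3: grad = 4.6075-5 = -0.3925; w = 4.6075 - 0.5·(-0.3925) = 4.80375
step 4: grad = 4.80375-5 = -0.19625; w = 4.80375 - 0.5·(-0.19625) = 4.901875

4.901875


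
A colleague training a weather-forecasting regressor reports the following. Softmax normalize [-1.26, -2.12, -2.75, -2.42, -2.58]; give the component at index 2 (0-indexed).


Exponentials: e^-1.26=0.2837, e^-2.12=0.12, e^-2.75=0.0639, e^-2.42=0.0889, e^-2.58=0.0758
Sum = 0.6323
Softmax = [0.4486, 0.1898, 0.1011, 0.1406, 0.1198]
p[2] = 0.0639/0.6323 = 0.1011

0.1011


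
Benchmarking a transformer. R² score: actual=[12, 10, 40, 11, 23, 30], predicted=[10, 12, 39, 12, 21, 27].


ȳ = 21
SS_res = Σ(y-ŷ)² = 23
SS_tot = Σ(y-ȳ)² = 748
R² = 1 - SS_res/SS_tot = 1 - 0.0307 = 0.9693

0.9693


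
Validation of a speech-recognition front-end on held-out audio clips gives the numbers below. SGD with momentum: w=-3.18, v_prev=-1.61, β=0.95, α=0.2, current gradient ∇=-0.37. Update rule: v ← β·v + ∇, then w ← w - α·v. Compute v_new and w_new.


v_new = 0.95·-1.61 - 0.37 = -1.5295 - 0.37 = -1.8995
w_new = -3.18 - 0.2·-1.8995 = -3.18 + 0.3799 = -2.8001

v_new=-1.8995, w_new=-2.8001


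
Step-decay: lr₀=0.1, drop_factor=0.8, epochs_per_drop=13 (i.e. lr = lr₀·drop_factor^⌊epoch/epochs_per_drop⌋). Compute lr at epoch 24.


n_drops = ⌊24/13⌋ = 1
lr = 0.1·0.8^1 = 0.1·0.8 = 0.08

0.08


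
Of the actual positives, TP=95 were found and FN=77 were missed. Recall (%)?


Recall = TP/(TP+FN)
= 95/(95+77)
= 95/172 = 55.23%

55.23%


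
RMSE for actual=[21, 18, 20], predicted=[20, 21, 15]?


MSE = 35/3 = 11.6667
RMSE = √(35/3) = 3.4157

3.4157


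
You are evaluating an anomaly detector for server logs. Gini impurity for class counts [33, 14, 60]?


Probabilities: [33/107, 14/107, 60/107] ≈ [0.3084, 0.1308, 0.5607]
Σpᵢ² = (1089 + 196 + 3600)/107² = 4885/11449
Gini = 1 - Σpᵢ² = 1 - 4885/11449 = 0.5733

0.5733


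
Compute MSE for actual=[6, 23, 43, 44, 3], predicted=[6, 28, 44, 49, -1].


Squared errors: (6-6)²=0, (23-28)²=25, (43-44)²=1, (44-49)²=25, (3+ 1)²=16
Sum = 67
MSE = 67/5 = 67/5

67/5


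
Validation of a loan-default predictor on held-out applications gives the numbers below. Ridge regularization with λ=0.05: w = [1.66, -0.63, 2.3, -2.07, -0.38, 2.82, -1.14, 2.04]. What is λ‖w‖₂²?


‖w‖₂² = (1.66)² + (-0.63)² + (2.3)² + (-2.07)² + (-0.38)² + (2.82)² + (-1.14)² + (2.04)²
     = 2.7556 + 0.3969 + 5.29 + 4.2849 + 0.1444 + 7.9524 + 1.2996 + 4.1616
     = 26.2854
λ·‖w‖₂² = 0.05·26.2854 = 1.31427

1.31427


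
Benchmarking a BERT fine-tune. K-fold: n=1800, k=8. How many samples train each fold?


Fold size = 1800/8 = 225
Training per fold = 1800 - 225 = 1575

1575


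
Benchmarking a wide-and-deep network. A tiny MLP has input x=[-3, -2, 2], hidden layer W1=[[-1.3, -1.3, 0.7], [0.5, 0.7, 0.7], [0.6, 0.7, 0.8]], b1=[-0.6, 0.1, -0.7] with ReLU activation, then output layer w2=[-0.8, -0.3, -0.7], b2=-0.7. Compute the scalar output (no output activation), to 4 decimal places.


z1[0] = (-1.3)·(-3) + (-1.3)·(-2) + (0.7)·(2) - 0.6 = 7.3
z1[1] = (0.5)·(-3) + (0.7)·(-2) + (0.7)·(2) + 0.1 = -1.4
z1[2] = (0.6)·(-3) + (0.7)·(-2) + (0.8)·(2) - 0.7 = -2.3
h = ReLU(z1) = [7.3, 0.0, 0.0]
output = (-0.8)·(7.3) + (-0.3)·(0.0) + (-0.7)·(0.0) - 0.7 = -6.54

-6.54


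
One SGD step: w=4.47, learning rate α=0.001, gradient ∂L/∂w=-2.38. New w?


w_new = w - α·∇
= 4.47 - 0.001·-2.38
= 4.47 + 0.00238
= 4.47238

4.47238


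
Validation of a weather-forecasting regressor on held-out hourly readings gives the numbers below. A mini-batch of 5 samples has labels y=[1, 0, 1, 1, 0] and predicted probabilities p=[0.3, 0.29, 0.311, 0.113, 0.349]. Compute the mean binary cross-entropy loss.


L[0] = -ln(0.3) = 1.204
L[1] = -ln(1-0.29) = -ln(0.71) = 0.3425
L[2] = -ln(0.311) = 1.168
L[3] = -ln(0.113) = 2.1804
L[4] = -ln(1-0.349) = -ln(0.651) = 0.4292
mean = (1.204 + 0.3425 + 1.168 + 2.1804 + 0.4292)/5 = 1.0648

1.0648


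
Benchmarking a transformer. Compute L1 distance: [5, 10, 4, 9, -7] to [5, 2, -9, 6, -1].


d = |5-5| + |10-2| + |4+ 9| + |9-6| + |-7+ 1|
  = 0 + 8 + 13 + 3 + 6
  = 30

30


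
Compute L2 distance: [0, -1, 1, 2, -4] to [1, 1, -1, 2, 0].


d = √((0-1)² + (-1-1)² + (1+ 1)² + (2-2)² + (-4-0)²)
  = √(1 + 4 + 4 + 0 + 16)
  = √25 = 5.0

5.0


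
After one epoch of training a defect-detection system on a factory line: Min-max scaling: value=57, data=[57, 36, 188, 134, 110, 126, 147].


min=36, max=188
(57-36)/(188-36) = 21/152 = 0.1382

0.1382


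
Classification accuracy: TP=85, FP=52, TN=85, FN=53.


Accuracy = (TP+TN)/(TP+TN+FP+FN)
= (85+85)/(275)
= 170/275 = 61.82%

61.82%


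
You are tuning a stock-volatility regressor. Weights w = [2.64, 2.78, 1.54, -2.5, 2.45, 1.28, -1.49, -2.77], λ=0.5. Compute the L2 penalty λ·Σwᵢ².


‖w‖₂² = (2.64)² + (2.78)² + (1.54)² + (-2.5)² + (2.45)² + (1.28)² + (-1.49)² + (-2.77)²
     = 6.9696 + 7.7284 + 2.3716 + 6.25 + 6.0025 + 1.6384 + 2.2201 + 7.6729
     = 40.8535
λ·‖w‖₂² = 0.5·40.8535 = 20.42675

20.42675


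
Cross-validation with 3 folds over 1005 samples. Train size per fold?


Fold size = 1005/3 = 335
Training per fold = 1005 - 335 = 670

670


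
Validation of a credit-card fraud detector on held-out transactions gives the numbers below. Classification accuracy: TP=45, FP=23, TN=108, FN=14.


Accuracy = (TP+TN)/(TP+TN+FP+FN)
= (45+108)/(190)
= 153/190 = 80.53%

80.53%


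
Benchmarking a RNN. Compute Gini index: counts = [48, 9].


Probabilities: [48/57, 9/57] ≈ [0.8421, 0.1579]
Σpᵢ² = (2304 + 81)/57² = 2385/3249
Gini = 1 - Σpᵢ² = 1 - 2385/3249 = 0.2659

0.2659


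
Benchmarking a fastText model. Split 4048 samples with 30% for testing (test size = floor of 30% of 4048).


Test = ⌊4048·30/100⌋ = 1214
Train = 4048 - 1214 = 2834

Train: 2834, Test: 1214


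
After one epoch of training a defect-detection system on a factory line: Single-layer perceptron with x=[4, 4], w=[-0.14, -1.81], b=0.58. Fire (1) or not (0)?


z = (4)·(-0.14) + (4)·(-1.81) + 0.58
  = -7.22
step(z) = 0 (z<0)

0


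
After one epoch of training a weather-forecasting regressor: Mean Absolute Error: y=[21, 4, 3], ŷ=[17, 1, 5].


Absolute errors: |21-17|=4, |4-1|=3, |3-5|=2
Sum = 9
MAE = 9/3 = 3

3


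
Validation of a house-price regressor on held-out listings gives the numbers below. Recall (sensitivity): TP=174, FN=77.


Recall = TP/(TP+FN)
= 174/(174+77)
= 174/251 = 69.32%

69.32%


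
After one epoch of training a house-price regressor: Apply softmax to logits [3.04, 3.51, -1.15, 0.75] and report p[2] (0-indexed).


Exponentials: e^3.04=20.9052, e^3.51=33.4483, e^-1.15=0.3166, e^0.75=2.117
Sum = 56.7871
Softmax = [0.3681, 0.589, 0.0056, 0.0373]
p[2] = 0.3166/56.7871 = 0.0056

0.0056


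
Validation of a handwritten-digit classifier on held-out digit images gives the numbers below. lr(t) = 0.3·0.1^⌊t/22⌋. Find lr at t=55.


n_drops = ⌊55/22⌋ = 2
lr = 0.3·0.1^2 = 0.3·0.01 = 0.003

0.003


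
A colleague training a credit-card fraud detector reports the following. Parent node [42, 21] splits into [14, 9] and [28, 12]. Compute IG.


Parent = [42, 21], H_parent = 0.9183
H_left = 0.9656 (n=23), H_right = 0.8813 (n=40)
H_children = (23/63)·0.9656 + (40/63)·0.8813 = 0.9121
IG = 0.9183 - 0.9121 = 0.0062

0.0062


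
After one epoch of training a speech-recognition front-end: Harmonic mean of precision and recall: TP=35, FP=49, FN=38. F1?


Precision = 35/84 = 0.4167
Recall = 35/73 = 0.4795
F1 = 2·P·R/(P+R) = 2·TP/(2·TP+FP+FN) = 70/(70+49+38) = 70/157 = 0.4459

0.4459


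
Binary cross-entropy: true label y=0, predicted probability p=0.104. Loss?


BCE = -[y·ln(p) + (1-y)·ln(1-p)]
= -0 - 1·ln(1-0.104)
= -ln(0.896) = 0.1098

0.1098


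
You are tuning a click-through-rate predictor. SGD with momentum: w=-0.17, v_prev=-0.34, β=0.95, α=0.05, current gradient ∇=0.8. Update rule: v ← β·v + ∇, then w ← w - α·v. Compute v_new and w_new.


v_new = 0.95·-0.34 + 0.8 = -0.323 + 0.8 = 0.477
w_new = -0.17 - 0.05·0.477 = -0.17 - 0.02385 = -0.19385

v_new=0.477, w_new=-0.19385


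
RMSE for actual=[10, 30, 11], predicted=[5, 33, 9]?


MSE = 38/3 = 12.6667
RMSE = √(38/3) = 3.559

3.559


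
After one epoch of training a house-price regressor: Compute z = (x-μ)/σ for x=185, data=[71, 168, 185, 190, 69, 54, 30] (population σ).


μ = 109.5714, σ = 63.3874
z = (185 - 109.5714)/63.3874 = 1.19

1.19


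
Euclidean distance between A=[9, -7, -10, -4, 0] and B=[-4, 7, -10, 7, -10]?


d = √((9+ 4)² + (-7-7)² + (-10+ 10)² + (-4-7)² + (0+ 10)²)
  = √(169 + 196 + 0 + 121 + 100)
  = √586 = 24.2074

24.2074


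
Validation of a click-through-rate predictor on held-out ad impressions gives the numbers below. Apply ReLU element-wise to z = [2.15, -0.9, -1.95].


ReLU(2.15) = max(0, 2.15) = 2.15
ReLU(-0.9) = max(0, -0.9) = 0.0
ReLU(-1.95) = max(0, -1.95) = 0.0
result = [2.15, 0.0, 0.0]

[2.15, 0.0, 0.0]


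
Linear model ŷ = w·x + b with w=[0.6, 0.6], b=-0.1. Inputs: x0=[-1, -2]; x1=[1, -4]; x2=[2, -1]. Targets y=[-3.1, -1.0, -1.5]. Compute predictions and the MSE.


ŷ0 = (0.6)·(-1) + (0.6)·(-2) - 0.1 = -1.9
ŷ1 = (0.6)·(1) + (0.6)·(-4) - 0.1 = -1.9
ŷ2 = (0.6)·(2) + (0.6)·(-1) - 0.1 = 0.5
errors² = [1.44, 0.81, 4.0]
MSE = 6.2500/3 = 2.0833

2.0833


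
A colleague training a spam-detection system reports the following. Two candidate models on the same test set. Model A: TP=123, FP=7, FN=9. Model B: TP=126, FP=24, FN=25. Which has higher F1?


Model A: P=123/130=0.9462, R=123/132=0.9318, F1=2PR/(P+R)=2TP/(2TP+FP+FN)=246/262=0.9389
Model B: P=126/150=0.84, R=126/151=0.8344, F1=2PR/(P+R)=2TP/(2TP+FP+FN)=252/301=0.8372
0.9389 > 0.8372 → Model A

Model A


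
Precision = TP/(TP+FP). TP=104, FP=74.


Precision = TP/(TP+FP)
= 104/(104+74)
= 104/178 = 58.43%

58.43%


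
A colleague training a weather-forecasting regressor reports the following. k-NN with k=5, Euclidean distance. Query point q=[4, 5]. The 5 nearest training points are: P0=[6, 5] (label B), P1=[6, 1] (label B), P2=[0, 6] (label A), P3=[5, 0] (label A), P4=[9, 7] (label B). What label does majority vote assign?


d(q,P0) = 2.0  (label B)
d(q,P1) = 4.4721  (label B)
d(q,P2) = 4.1231  (label A)
d(q,P3) = 5.099  (label A)
d(q,P4) = 5.3852  (label B)
Votes: A=2, B=3
Majority → B

B


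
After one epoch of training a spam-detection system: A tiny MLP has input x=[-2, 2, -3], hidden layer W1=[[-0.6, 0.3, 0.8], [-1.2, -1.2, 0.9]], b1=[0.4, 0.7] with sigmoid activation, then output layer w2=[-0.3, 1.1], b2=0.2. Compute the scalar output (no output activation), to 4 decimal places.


z1[0] = (-0.6)·(-2) + (0.3)·(2) + (0.8)·(-3) + 0.4 = -0.2
z1[1] = (-1.2)·(-2) + (-1.2)·(2) + (0.9)·(-3) + 0.7 = -2.0
h = sigmoid(z1) = [0.4502, 0.1192]
output = (-0.3)·(0.4502) + (1.1)·(0.1192) + 0.2 = 0.1961

0.1961


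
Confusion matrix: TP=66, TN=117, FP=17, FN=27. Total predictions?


Total = TP + TN + FP + FN
= 66 + 117 + 17 + 27
= 227
(Predicted positive: 83, predicted negative: 144)

227


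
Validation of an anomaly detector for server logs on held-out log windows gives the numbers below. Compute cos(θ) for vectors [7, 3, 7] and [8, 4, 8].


A·B = 7·8 + 3·4 + 7·8 = 124
‖A‖ = √107 = 10.3441, ‖B‖ = √144 = 12
cos = 124/(√107·√144) = 124/√15408 = 0.999

0.999


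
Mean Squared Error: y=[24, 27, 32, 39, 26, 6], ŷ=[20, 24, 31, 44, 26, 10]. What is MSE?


Squared errors: (24-20)²=16, (27-24)²=9, (32-31)²=1, (39-44)²=25, (26-26)²=0, (6-10)²=16
Sum = 67
MSE = 67/6 = 67/6

67/6


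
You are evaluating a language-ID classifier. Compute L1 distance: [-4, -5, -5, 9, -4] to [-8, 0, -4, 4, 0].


d = |-4+ 8| + |-5-0| + |-5+ 4| + |9-4| + |-4-0|
  = 4 + 5 + 1 + 5 + 4
  = 19

19


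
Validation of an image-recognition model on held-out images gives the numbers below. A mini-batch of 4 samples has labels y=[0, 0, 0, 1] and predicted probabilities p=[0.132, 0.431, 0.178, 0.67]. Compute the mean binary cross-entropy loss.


L[0] = -ln(1-0.132) = -ln(0.868) = 0.1416
L[1] = -ln(1-0.431) = -ln(0.569) = 0.5639
L[2] = -ln(1-0.178) = -ln(0.822) = 0.196
L[3] = -ln(0.67) = 0.4005
mean = (0.1416 + 0.5639 + 0.196 + 0.4005)/4 = 0.3255

0.3255


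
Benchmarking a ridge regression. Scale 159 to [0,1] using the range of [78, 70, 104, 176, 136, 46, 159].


min=46, max=176
(159-46)/(176-46) = 113/130 = 0.8692

0.8692


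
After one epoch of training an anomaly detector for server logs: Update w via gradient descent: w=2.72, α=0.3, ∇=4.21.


w_new = w - α·∇
= 2.72 - 0.3·4.21
= 2.72 - 1.263
= 1.457

1.457


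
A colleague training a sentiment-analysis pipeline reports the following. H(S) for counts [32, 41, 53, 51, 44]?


Probabilities: [32/221, 41/221, 53/221, 51/221, 44/221] ≈ [0.1448, 0.1855, 0.2398, 0.2308, 0.1991]
H = -((32/221)·log₂(32/221) + (41/221)·log₂(41/221) + (53/221)·log₂(53/221) + (51/221)·log₂(51/221) + (44/221)·log₂(44/221))
  = 2.3004 bits

2.3004 bits


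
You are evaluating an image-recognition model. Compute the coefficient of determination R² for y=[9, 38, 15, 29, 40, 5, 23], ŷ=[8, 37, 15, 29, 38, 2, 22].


ȳ = 22.7143
SS_res = Σ(y-ŷ)² = 16
SS_tot = Σ(y-ȳ)² = 1133.43
R² = 1 - SS_res/SS_tot = 1 - 0.0141 = 0.9859

0.9859


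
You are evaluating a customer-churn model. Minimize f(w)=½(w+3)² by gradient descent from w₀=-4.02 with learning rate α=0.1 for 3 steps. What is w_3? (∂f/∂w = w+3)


step 1: grad = -4.02+3 = -1.02; w = -4.02 - 0.1·(-1.02) = -3.918
step 2: grad = -3.918+3 = -0.918; w = -3.918 - 0.1·(-0.918) = -3.8262
step 3: grad = -3.8262+3 = -0.8262; w = -3.8262 - 0.1·(-0.8262) = -3.74358

-3.74358


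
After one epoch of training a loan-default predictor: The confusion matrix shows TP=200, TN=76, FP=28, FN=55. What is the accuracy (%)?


Accuracy = (TP+TN)/(TP+TN+FP+FN)
= (200+76)/(359)
= 276/359 = 76.88%

76.88%


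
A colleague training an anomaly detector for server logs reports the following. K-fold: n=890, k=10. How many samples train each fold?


Fold size = 890/10 = 89
Training per fold = 890 - 89 = 801

801


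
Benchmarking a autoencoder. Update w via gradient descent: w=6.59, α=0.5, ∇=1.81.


w_new = w - α·∇
= 6.59 - 0.5·1.81
= 6.59 - 0.905
= 5.685

5.685


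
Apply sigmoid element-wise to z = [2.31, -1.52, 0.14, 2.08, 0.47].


σ(2.31) = 1/(1+e^-2.31) = 0.9097
σ(-1.52) = 1/(1+e^1.52) = 0.1795
σ(0.14) = 1/(1+e^-0.14) = 0.5349
σ(2.08) = 1/(1+e^-2.08) = 0.8889
σ(0.47) = 1/(1+e^-0.47) = 0.6154
result = [0.9097, 0.1795, 0.5349, 0.8889, 0.6154]

[0.9097, 0.1795, 0.5349, 0.8889, 0.6154]


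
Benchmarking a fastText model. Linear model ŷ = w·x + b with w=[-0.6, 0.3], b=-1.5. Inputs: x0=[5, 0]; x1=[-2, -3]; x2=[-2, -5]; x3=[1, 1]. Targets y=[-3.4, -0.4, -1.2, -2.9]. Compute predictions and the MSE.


ŷ0 = (-0.6)·(5) + (0.3)·(0) - 1.5 = -4.5
ŷ1 = (-0.6)·(-2) + (0.3)·(-3) - 1.5 = -1.2
ŷ2 = (-0.6)·(-2) + (0.3)·(-5) - 1.5 = -1.8
ŷ3 = (-0.6)·(1) + (0.3)·(1) - 1.5 = -1.8
errors² = [1.21, 0.64, 0.36, 1.21]
MSE = 3.4200/4 = 0.855

0.855


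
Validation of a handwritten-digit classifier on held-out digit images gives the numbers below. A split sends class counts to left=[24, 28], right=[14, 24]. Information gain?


Parent = [38, 52], H_parent = 0.9825
H_left = 0.9957 (n=52), H_right = 0.9495 (n=38)
H_children = (52/90)·0.9957 + (38/90)·0.9495 = 0.9762
IG = 0.9825 - 0.9762 = 0.0063

0.0063


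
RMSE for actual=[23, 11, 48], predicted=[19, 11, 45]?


MSE = 25/3 = 8.3333
RMSE = √(25/3) = 2.8868

2.8868


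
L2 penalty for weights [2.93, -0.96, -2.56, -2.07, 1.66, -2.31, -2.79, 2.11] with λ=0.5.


‖w‖₂² = (2.93)² + (-0.96)² + (-2.56)² + (-2.07)² + (1.66)² + (-2.31)² + (-2.79)² + (2.11)²
     = 8.5849 + 0.9216 + 6.5536 + 4.2849 + 2.7556 + 5.3361 + 7.7841 + 4.4521
     = 40.6729
λ·‖w‖₂² = 0.5·40.6729 = 20.33645

20.33645


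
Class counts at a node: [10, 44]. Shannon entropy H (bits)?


Probabilities: [10/54, 44/54] ≈ [0.1852, 0.8148]
H = -((10/54)·log₂(10/54) + (44/54)·log₂(44/54))
  = 0.6913 bits

0.6913 bits


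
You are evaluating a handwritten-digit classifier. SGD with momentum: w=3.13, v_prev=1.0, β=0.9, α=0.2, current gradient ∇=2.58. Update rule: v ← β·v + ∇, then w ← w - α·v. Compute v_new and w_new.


v_new = 0.9·1.0 + 2.58 = 0.9 + 2.58 = 3.48
w_new = 3.13 - 0.2·3.48 = 3.13 - 0.696 = 2.434

v_new=3.48, w_new=2.434


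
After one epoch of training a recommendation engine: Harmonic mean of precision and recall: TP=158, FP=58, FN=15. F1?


Precision = 158/216 = 0.7315
Recall = 158/173 = 0.9133
F1 = 2·P·R/(P+R) = 2·TP/(2·TP+FP+FN) = 316/(316+58+15) = 316/389 = 0.8123

0.8123


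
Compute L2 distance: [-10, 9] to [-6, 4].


d = √((-10+ 6)² + (9-4)²)
  = √(16 + 25)
  = √41 = 6.4031

6.4031


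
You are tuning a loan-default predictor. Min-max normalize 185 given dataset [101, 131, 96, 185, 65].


min=65, max=185
(185-65)/(185-65) = 120/120 = 1.0

1.0


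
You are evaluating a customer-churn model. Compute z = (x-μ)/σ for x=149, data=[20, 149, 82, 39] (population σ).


μ = 72.5, σ = 49.5505
z = (149 - 72.5)/49.5505 = 1.5439

1.5439


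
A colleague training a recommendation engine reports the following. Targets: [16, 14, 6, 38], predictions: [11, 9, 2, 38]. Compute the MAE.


Absolute errors: |16-11|=5, |14-9|=5, |6-2|=4, |38-38|=0
Sum = 14
MAE = 14/4 = 7/2

7/2


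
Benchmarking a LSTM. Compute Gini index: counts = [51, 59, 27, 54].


Probabilities: [51/191, 59/191, 27/191, 54/191] ≈ [0.267, 0.3089, 0.1414, 0.2827]
Σpᵢ² = (2601 + 3481 + 729 + 2916)/191² = 9727/36481
Gini = 1 - Σpᵢ² = 1 - 9727/36481 = 0.7334

0.7334


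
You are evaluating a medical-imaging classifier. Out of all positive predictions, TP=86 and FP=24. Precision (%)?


Precision = TP/(TP+FP)
= 86/(86+24)
= 86/110 = 78.18%

78.18%


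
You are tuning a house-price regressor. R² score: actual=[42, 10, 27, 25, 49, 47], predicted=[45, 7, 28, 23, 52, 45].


ȳ = 33.3333
SS_res = Σ(y-ŷ)² = 36
SS_tot = Σ(y-ȳ)² = 1161.33
R² = 1 - SS_res/SS_tot = 1 - 0.031 = 0.969

0.969


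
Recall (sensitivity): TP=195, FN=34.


Recall = TP/(TP+FN)
= 195/(195+34)
= 195/229 = 85.15%

85.15%


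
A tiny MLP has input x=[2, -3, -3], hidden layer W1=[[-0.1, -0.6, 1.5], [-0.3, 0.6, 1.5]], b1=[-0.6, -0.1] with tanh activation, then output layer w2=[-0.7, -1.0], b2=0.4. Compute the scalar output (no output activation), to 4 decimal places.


z1[0] = (-0.1)·(2) + (-0.6)·(-3) + (1.5)·(-3) - 0.6 = -3.5
z1[1] = (-0.3)·(2) + (0.6)·(-3) + (1.5)·(-3) - 0.1 = -7.0
h = tanh(z1) = [-0.9982, -1.0]
output = (-0.7)·(-0.9982) + (-1.0)·(-1.0) + 0.4 = 2.0987

2.0987


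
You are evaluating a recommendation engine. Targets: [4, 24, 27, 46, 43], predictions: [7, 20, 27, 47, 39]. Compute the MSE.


Squared errors: (4-7)²=9, (24-20)²=16, (27-27)²=0, (46-47)²=1, (43-39)²=16
Sum = 42
MSE = 42/5 = 42/5

42/5


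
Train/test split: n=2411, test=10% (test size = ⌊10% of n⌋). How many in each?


Test = ⌊2411·10/100⌋ = 241
Train = 2411 - 241 = 2170

Train: 2170, Test: 241


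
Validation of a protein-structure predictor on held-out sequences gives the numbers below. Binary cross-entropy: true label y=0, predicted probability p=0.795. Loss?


BCE = -[y·ln(p) + (1-y)·ln(1-p)]
= -0 - 1·ln(1-0.795)
= -ln(0.205) = 1.5847

1.5847


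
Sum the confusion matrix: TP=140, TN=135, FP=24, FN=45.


Total = TP + TN + FP + FN
= 140 + 135 + 24 + 45
= 344
(Predicted positive: 164, predicted negative: 180)

344


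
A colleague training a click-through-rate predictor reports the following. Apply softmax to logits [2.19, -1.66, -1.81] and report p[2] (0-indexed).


Exponentials: e^2.19=8.9352, e^-1.66=0.1901, e^-1.81=0.1637
Sum = 9.289
Softmax = [0.9619, 0.0205, 0.0176]
p[2] = 0.1637/9.289 = 0.0176

0.0176


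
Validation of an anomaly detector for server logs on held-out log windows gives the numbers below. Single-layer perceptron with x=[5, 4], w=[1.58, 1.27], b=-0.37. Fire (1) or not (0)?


z = (5)·(1.58) + (4)·(1.27) - 0.37
  = 12.61
step(z) = 1 (z≥0)

1


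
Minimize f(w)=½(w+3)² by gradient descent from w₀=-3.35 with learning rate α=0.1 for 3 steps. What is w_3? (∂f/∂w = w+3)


step 1: grad = -3.35+3 = -0.35; w = -3.35 - 0.1·(-0.35) = -3.315
step 2: grad = -3.315+3 = -0.315; w = -3.315 - 0.1·(-0.315) = -3.2835
step 3: grad = -3.2835+3 = -0.2835; w = -3.2835 - 0.1·(-0.2835) = -3.25515

-3.25515


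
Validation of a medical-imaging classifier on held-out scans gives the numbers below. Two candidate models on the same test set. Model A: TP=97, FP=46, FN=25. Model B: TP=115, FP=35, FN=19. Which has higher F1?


Model A: P=97/143=0.6783, R=97/122=0.7951, F1=2PR/(P+R)=2TP/(2TP+FP+FN)=194/265=0.7321
Model B: P=115/150=0.7667, R=115/134=0.8582, F1=2PR/(P+R)=2TP/(2TP+FP+FN)=230/284=0.8099
0.7321 < 0.8099 → Model B

Model B


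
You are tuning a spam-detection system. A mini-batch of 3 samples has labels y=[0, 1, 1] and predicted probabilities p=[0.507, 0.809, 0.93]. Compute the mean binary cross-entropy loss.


L[0] = -ln(1-0.507) = -ln(0.493) = 0.7072
L[1] = -ln(0.809) = 0.212
L[2] = -ln(0.93) = 0.0726
mean = (0.7072 + 0.212 + 0.0726)/3 = 0.3306

0.3306


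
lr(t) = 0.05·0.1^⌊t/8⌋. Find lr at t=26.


n_drops = ⌊26/8⌋ = 3
lr = 0.05·0.1^3 = 0.05·0.001 = 0.00005

0.00005


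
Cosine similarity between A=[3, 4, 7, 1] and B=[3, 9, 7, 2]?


A·B = 3·3 + 4·9 + 7·7 + 1·2 = 96
‖A‖ = √75 = 8.6603, ‖B‖ = √143 = 11.9583
cos = 96/(√75·√143) = 96/√10725 = 0.927

0.927


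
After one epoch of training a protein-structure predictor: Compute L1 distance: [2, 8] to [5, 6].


d = |2-5| + |8-6|
  = 3 + 2
  = 5

5


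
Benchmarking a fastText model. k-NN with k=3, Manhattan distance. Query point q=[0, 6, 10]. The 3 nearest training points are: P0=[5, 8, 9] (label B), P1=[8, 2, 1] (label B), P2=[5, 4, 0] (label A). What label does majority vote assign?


d(q,P0) = 8  (label B)
d(q,P1) = 21  (label B)
d(q,P2) = 17  (label A)
Votes: A=1, B=2
Majority → B

B


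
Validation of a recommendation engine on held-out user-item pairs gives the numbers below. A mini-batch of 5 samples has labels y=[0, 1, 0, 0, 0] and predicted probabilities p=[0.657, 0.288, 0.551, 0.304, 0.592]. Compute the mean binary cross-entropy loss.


L[0] = -ln(1-0.657) = -ln(0.343) = 1.07
L[1] = -ln(0.288) = 1.2448
L[2] = -ln(1-0.551) = -ln(0.449) = 0.8007
L[3] = -ln(1-0.304) = -ln(0.696) = 0.3624
L[4] = -ln(1-0.592) = -ln(0.408) = 0.8965
mean = (1.07 + 1.2448 + 0.8007 + 0.3624 + 0.8965)/5 = 0.8749

0.8749


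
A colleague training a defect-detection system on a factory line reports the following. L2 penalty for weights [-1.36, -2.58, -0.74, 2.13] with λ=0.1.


‖w‖₂² = (-1.36)² + (-2.58)² + (-0.74)² + (2.13)²
     = 1.8496 + 6.6564 + 0.5476 + 4.5369
     = 13.5905
λ·‖w‖₂² = 0.1·13.5905 = 1.35905

1.35905


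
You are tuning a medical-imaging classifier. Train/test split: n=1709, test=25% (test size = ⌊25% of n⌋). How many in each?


Test = ⌊1709·25/100⌋ = 427
Train = 1709 - 427 = 1282

Train: 1282, Test: 427


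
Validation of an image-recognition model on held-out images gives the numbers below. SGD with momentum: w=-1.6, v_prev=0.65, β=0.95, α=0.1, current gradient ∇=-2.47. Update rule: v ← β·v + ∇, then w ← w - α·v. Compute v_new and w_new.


v_new = 0.95·0.65 - 2.47 = 0.6175 - 2.47 = -1.8525
w_new = -1.6 - 0.1·-1.8525 = -1.6 + 0.18525 = -1.41475

v_new=-1.8525, w_new=-1.41475


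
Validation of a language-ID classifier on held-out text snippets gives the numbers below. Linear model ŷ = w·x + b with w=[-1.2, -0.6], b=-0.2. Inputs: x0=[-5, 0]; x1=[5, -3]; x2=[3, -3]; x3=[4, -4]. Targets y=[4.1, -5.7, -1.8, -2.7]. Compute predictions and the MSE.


ŷ0 = (-1.2)·(-5) + (-0.6)·(0) - 0.2 = 5.8
ŷ1 = (-1.2)·(5) + (-0.6)·(-3) - 0.2 = -4.4
ŷ2 = (-1.2)·(3) + (-0.6)·(-3) - 0.2 = -2.0
ŷ3 = (-1.2)·(4) + (-0.6)·(-4) - 0.2 = -2.6
errors² = [2.89, 1.69, 0.04, 0.01]
MSE = 4.6300/4 = 1.1575

1.1575


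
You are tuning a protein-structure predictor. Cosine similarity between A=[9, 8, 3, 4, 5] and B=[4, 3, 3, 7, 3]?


A·B = 9·4 + 8·3 + 3·3 + 4·7 + 5·3 = 112
‖A‖ = √195 = 13.9642, ‖B‖ = √92 = 9.5917
cos = 112/(√195·√92) = 112/√17940 = 0.8362

0.8362


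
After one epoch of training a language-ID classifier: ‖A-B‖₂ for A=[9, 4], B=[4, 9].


d = √((9-4)² + (4-9)²)
  = √(25 + 25)
  = √50 = 7.0711

7.0711


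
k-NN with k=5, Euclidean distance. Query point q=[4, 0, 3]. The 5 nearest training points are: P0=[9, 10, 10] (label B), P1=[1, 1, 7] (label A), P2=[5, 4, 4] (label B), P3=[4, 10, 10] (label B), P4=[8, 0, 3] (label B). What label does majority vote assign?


d(q,P0) = 13.1909  (label B)
d(q,P1) = 5.099  (label A)
d(q,P2) = 4.2426  (label B)
d(q,P3) = 12.2066  (label B)
d(q,P4) = 4.0  (label B)
Votes: A=1, B=4
Majority → B

B


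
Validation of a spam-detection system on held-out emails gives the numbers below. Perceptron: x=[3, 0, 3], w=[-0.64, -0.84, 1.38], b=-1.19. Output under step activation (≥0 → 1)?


z = (3)·(-0.64) + (0)·(-0.84) + (3)·(1.38) - 1.19
  = 1.03
step(z) = 1 (z≥0)

1


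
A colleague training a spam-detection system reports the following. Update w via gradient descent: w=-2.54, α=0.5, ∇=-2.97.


w_new = w - α·∇
= -2.54 - 0.5·-2.97
= -2.54 + 1.485
= -1.055

-1.055


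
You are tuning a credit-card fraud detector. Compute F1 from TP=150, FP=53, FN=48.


Precision = 150/203 = 0.7389
Recall = 150/198 = 0.7576
F1 = 2·P·R/(P+R) = 2·TP/(2·TP+FP+FN) = 300/(300+53+48) = 300/401 = 0.7481

0.7481


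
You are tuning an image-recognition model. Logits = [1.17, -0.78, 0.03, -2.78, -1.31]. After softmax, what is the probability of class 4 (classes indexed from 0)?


Exponentials: e^1.17=3.222, e^-0.78=0.4584, e^0.03=1.0305, e^-2.78=0.062, e^-1.31=0.2698
Sum = 5.0427
Softmax = [0.6389, 0.0909, 0.2043, 0.0123, 0.0535]
p[4] = 0.2698/5.0427 = 0.0535

0.0535


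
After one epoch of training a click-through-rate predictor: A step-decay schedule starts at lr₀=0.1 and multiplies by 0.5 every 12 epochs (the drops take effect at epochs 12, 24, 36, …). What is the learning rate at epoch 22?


n_drops = ⌊22/12⌋ = 1
lr = 0.1·0.5^1 = 0.1·0.5 = 0.05

0.05


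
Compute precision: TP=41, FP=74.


Precision = TP/(TP+FP)
= 41/(41+74)
= 41/115 = 35.65%

35.65%


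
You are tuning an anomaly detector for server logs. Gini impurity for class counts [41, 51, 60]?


Probabilities: [41/152, 51/152, 60/152] ≈ [0.2697, 0.3355, 0.3947]
Σpᵢ² = (1681 + 2601 + 3600)/152² = 7882/23104
Gini = 1 - Σpᵢ² = 1 - 7882/23104 = 0.6588

0.6588


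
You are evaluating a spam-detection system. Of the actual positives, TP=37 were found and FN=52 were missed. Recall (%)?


Recall = TP/(TP+FN)
= 37/(37+52)
= 37/89 = 41.57%

41.57%


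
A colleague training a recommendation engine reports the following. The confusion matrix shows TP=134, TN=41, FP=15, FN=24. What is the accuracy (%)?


Accuracy = (TP+TN)/(TP+TN+FP+FN)
= (134+41)/(214)
= 175/214 = 81.78%

81.78%


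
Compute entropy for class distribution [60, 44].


Probabilities: [60/104, 44/104] ≈ [0.5769, 0.4231]
H = -((60/104)·log₂(60/104) + (44/104)·log₂(44/104))
  = 0.9829 bits

0.9829 bits


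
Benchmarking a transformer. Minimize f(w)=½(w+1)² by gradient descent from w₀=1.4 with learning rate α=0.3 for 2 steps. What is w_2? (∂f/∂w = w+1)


step 1: grad = 1.4+1 = 2.4; w = 1.4 - 0.3·(2.4) = 0.68
step 2: grad = 0.68+1 = 1.68; w = 0.68 - 0.3·(1.68) = 0.176

0.176


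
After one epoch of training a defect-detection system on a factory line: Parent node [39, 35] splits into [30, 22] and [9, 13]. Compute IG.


Parent = [39, 35], H_parent = 0.9979
H_left = 0.9829 (n=52), H_right = 0.976 (n=22)
H_children = (52/74)·0.9829 + (22/74)·0.976 = 0.9808
IG = 0.9979 - 0.9808 = 0.0171

0.0171


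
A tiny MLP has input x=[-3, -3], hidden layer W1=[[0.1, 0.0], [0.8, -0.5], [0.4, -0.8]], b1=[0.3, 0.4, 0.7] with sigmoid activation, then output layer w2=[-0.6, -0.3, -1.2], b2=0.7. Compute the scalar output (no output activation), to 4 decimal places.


z1[0] = (0.1)·(-3) + (0.0)·(-3) + 0.3 = 0.0
z1[1] = (0.8)·(-3) + (-0.5)·(-3) + 0.4 = -0.5
z1[2] = (0.4)·(-3) + (-0.8)·(-3) + 0.7 = 1.9
h = sigmoid(z1) = [0.5, 0.3775, 0.8699]
output = (-0.6)·(0.5) + (-0.3)·(0.3775) + (-1.2)·(0.8699) + 0.7 = -0.7571

-0.7571


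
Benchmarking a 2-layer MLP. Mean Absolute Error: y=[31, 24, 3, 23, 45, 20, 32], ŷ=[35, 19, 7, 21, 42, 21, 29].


Absolute errors: |31-35|=4, |24-19|=5, |3-7|=4, |23-21|=2, |45-42|=3, |20-21|=1, |32-29|=3
Sum = 22
MAE = 22/7 = 22/7

22/7


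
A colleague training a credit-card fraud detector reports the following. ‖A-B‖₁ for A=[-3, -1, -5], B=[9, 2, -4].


d = |-3-9| + |-1-2| + |-5+ 4|
  = 12 + 3 + 1
  = 16

16


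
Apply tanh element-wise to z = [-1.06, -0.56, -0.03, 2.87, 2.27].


tanh(-1.06) = -0.7857
tanh(-0.56) = -0.508
tanh(-0.03) = -0.03
tanh(2.87) = 0.9936
tanh(2.27) = 0.9789
result = [-0.7857, -0.508, -0.03, 0.9936, 0.9789]

[-0.7857, -0.508, -0.03, 0.9936, 0.9789]


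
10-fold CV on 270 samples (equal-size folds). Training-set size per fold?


Fold size = 270/10 = 27
Training per fold = 270 - 27 = 243

243


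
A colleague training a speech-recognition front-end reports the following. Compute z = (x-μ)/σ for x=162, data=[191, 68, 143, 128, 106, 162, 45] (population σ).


μ = 120.4286, σ = 47.692
z = (162 - 120.4286)/47.692 = 0.8717

0.8717


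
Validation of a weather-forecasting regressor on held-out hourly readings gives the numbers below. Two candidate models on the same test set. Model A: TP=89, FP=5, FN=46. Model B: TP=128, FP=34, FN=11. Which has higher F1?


Model A: P=89/94=0.9468, R=89/135=0.6593, F1=2PR/(P+R)=2TP/(2TP+FP+FN)=178/229=0.7773
Model B: P=128/162=0.7901, R=128/139=0.9209, F1=2PR/(P+R)=2TP/(2TP+FP+FN)=256/301=0.8505
0.7773 < 0.8505 → Model B

Model B


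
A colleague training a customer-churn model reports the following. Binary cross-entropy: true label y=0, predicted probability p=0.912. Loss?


BCE = -[y·ln(p) + (1-y)·ln(1-p)]
= -0 - 1·ln(1-0.912)
= -ln(0.088) = 2.4304

2.4304


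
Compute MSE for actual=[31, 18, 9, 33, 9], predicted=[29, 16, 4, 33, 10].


Squared errors: (31-29)²=4, (18-16)²=4, (9-4)²=25, (33-33)²=0, (9-10)²=1
Sum = 34
MSE = 34/5 = 34/5

34/5


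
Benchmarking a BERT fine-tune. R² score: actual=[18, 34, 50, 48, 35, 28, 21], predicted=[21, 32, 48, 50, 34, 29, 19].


ȳ = 33.4286
SS_res = Σ(y-ŷ)² = 27
SS_tot = Σ(y-ȳ)² = 911.71
R² = 1 - SS_res/SS_tot = 1 - 0.0296 = 0.9704

0.9704


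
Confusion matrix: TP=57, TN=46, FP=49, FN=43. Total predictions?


Total = TP + TN + FP + FN
= 57 + 46 + 49 + 43
= 195
(Predicted positive: 106, predicted negative: 89)

195


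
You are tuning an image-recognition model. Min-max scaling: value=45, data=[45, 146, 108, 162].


min=45, max=162
(45-45)/(162-45) = 0/117 = 0.0

0.0


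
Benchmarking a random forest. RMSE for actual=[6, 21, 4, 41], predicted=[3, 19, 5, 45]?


MSE = 30/4 = 7.5
RMSE = √(30/4) = 2.7386

2.7386


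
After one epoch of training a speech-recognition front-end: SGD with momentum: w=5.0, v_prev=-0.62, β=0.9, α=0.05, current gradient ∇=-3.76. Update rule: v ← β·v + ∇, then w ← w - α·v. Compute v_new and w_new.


v_new = 0.9·-0.62 - 3.76 = -0.558 - 3.76 = -4.318
w_new = 5.0 - 0.05·-4.318 = 5.0 + 0.2159 = 5.2159

v_new=-4.318, w_new=5.2159


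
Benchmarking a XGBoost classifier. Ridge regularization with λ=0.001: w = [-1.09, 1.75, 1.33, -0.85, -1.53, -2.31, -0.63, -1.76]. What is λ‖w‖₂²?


‖w‖₂² = (-1.09)² + (1.75)² + (1.33)² + (-0.85)² + (-1.53)² + (-2.31)² + (-0.63)² + (-1.76)²
     = 1.1881 + 3.0625 + 1.7689 + 0.7225 + 2.3409 + 5.3361 + 0.3969 + 3.0976
     = 17.9135
λ·‖w‖₂² = 0.001·17.9135 = 0.017913

0.017913


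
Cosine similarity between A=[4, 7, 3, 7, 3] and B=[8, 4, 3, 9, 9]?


A·B = 4·8 + 7·4 + 3·3 + 7·9 + 3·9 = 159
‖A‖ = √132 = 11.4891, ‖B‖ = √251 = 15.843
cos = 159/(√132·√251) = 159/√33132 = 0.8735

0.8735


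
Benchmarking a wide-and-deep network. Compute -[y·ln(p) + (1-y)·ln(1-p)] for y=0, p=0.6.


BCE = -[y·ln(p) + (1-y)·ln(1-p)]
= -0 - 1·ln(1-0.6)
= -ln(0.4) = 0.9163

0.9163


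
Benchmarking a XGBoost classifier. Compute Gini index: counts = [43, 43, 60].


Probabilities: [43/146, 43/146, 60/146] ≈ [0.2945, 0.2945, 0.411]
Σpᵢ² = (1849 + 1849 + 3600)/146² = 7298/21316
Gini = 1 - Σpᵢ² = 1 - 7298/21316 = 0.6576

0.6576


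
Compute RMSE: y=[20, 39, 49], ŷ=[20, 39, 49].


MSE = 0/3 = 0
RMSE = √(0/3) = 0.0

0.0


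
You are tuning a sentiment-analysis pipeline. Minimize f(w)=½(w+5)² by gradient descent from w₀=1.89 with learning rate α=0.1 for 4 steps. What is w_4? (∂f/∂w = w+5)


step 1: grad = 1.89+5 = 6.89; w = 1.89 - 0.1·(6.89) = 1.201
step 2: grad = 1.201+5 = 6.201; w = 1.201 - 0.1·(6.201) = 0.5809
step 3: grad = 0.5809+5 = 5.5809; w = 0.5809 - 0.1·(5.5809) = 0.02281
step 4: grad = 0.02281+5 = 5.02281; w = 0.02281 - 0.1·(5.02281) = -0.479471

-0.479471


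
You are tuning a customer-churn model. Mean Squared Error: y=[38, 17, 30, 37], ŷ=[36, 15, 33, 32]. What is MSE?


Squared errors: (38-36)²=4, (17-15)²=4, (30-33)²=9, (37-32)²=25
Sum = 42
MSE = 42/4 = 21/2

21/2


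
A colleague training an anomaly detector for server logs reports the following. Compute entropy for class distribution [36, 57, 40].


Probabilities: [36/133, 57/133, 40/133] ≈ [0.2707, 0.4286, 0.3008]
H = -((36/133)·log₂(36/133) + (57/133)·log₂(57/133) + (40/133)·log₂(40/133))
  = 1.5555 bits

1.5555 bits


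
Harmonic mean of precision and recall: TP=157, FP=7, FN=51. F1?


Precision = 157/164 = 0.9573
Recall = 157/208 = 0.7548
F1 = 2·P·R/(P+R) = 2·TP/(2·TP+FP+FN) = 314/(314+7+51) = 314/372 = 0.8441

0.8441


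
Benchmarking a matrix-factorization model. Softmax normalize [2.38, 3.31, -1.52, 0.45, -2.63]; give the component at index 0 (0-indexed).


Exponentials: e^2.38=10.8049, e^3.31=27.3851, e^-1.52=0.2187, e^0.45=1.5683, e^-2.63=0.0721
Sum = 40.0491
Softmax = [0.2698, 0.6838, 0.0055, 0.0392, 0.0018]
p[0] = 10.8049/40.0491 = 0.2698

0.2698


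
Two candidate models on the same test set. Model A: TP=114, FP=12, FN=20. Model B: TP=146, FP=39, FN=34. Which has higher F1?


Model A: P=114/126=0.9048, R=114/134=0.8507, F1=2PR/(P+R)=2TP/(2TP+FP+FN)=228/260=0.8769
Model B: P=146/185=0.7892, R=146/180=0.8111, F1=2PR/(P+R)=2TP/(2TP+FP+FN)=292/365=0.8
0.8769 > 0.8 → Model A

Model A


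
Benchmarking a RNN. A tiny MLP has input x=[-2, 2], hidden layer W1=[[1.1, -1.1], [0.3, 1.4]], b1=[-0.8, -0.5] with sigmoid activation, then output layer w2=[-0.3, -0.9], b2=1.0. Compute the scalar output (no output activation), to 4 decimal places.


z1[0] = (1.1)·(-2) + (-1.1)·(2) - 0.8 = -5.2
z1[1] = (0.3)·(-2) + (1.4)·(2) - 0.5 = 1.7
h = sigmoid(z1) = [0.0055, 0.8455]
output = (-0.3)·(0.0055) + (-0.9)·(0.8455) + 1.0 = 0.2374

0.2374
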